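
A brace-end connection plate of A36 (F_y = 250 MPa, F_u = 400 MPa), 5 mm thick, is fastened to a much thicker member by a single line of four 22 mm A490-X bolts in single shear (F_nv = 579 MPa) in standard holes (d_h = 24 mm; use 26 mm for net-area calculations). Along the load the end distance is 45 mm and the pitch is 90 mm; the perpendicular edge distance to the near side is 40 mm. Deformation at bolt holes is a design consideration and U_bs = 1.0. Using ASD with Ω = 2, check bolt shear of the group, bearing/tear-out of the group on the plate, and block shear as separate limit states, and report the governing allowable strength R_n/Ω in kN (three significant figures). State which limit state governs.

145 kN (block shear governs)

Bolt shear: A_b = π·22²/4 = 380.1 mm²; R_n = 579 × 380.1 × 4 × 1 / 1000 = 880.4 kN → 880.4 / 2 = 440 kN.
Bearing: edge l_c = 33, r_n = 79.2 kN; interior l_c = 66, r_n = 105.6 kN; R_n = 79.2 + 3·105.6 = 396 kN → 198 kN.
Block shear: A_gv = 1575, A_nv = 1120, A_nt = 135 mm²; R_n = min(0.6F_uA_nv, 0.6F_yA_gv) + U_bs·F_u·A_nt = 290.2 kN → 145 kN.
Block shear governs: 145 kN.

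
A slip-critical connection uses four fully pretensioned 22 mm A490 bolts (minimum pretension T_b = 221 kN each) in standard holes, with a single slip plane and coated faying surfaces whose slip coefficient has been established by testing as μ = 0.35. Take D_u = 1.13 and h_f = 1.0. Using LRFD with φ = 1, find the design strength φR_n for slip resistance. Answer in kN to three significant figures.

R_n = μ · D_u · h_f · T_b · n_s · n_b = 0.35 × 1.13 × 1.0 × 221 × 1 × 4 = 349.6 kN.
Design strength φR_n = 1 × 349.6 = 350 kN.

350 kN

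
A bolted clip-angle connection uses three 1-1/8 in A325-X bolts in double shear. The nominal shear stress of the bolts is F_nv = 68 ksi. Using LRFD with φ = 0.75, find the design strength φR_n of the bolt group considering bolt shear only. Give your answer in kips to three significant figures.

A_b = π × 1.125² / 4 = 0.994 in².
R_n = F_nv · A_b · n · n_s = 68 × 0.994 × 3 × 2 = 405.6 kips.
Design strength φR_n = 0.75 × 405.6 = 304 kips.

304 kips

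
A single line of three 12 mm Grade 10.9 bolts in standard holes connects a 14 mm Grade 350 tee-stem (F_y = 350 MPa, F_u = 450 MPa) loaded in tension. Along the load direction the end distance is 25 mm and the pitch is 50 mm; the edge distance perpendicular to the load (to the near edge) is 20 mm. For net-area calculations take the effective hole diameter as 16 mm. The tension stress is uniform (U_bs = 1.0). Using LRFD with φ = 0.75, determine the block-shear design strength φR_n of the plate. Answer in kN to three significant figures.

298 kN

Shear plane L_v = 25 + 2·50 = 125 mm; A_gv = 125 × 14 = 1750 mm².
A_nv = (125 − 2.5·16) × 14 = 1190 mm².
A_nt = (20 − 0.5·16) × 14 = 168 mm².
0.6 F_u A_nv = 321.3 kN; 0.6 F_y A_gv = 367.5 kN → shear rupture governs the shear term.
R_n = 321.3 + 1.0 × 450 × 168 / 1000 = 396.9 kN.
Design strength φR_n = 0.75 × 396.9 = 298 kN.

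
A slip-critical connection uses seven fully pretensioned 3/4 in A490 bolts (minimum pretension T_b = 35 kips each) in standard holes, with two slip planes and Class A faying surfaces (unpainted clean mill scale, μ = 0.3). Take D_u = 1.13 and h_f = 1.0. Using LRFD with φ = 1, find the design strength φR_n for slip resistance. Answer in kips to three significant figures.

166 kips

R_n = μ · D_u · h_f · T_b · n_s · n_b = 0.3 × 1.13 × 1.0 × 35 × 2 × 7 = 166.1 kips.
Design strength φR_n = 1 × 166.1 = 166 kips.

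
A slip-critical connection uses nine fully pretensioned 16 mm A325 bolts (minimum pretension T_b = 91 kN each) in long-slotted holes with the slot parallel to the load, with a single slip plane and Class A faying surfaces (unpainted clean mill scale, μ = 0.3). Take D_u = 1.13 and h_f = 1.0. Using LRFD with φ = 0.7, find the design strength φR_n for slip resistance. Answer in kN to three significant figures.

194 kN

R_n = μ · D_u · h_f · T_b · n_s · n_b = 0.3 × 1.13 × 1.0 × 91 × 1 × 9 = 277.6 kN.
Design strength φR_n = 0.7 × 277.6 = 194 kN.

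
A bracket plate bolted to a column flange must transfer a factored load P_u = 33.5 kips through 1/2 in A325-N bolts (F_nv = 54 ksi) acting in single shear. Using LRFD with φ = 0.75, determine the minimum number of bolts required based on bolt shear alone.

5 bolts

A_b = π·0.5²/4 = 0.1963 in².
Per-bolt design strength φR_n = 0.75 × 54 × 0.1963 × 1 = 7.952 kips.
n ≥ 33.5 / 7.952 = 4.213 → use 5 bolts.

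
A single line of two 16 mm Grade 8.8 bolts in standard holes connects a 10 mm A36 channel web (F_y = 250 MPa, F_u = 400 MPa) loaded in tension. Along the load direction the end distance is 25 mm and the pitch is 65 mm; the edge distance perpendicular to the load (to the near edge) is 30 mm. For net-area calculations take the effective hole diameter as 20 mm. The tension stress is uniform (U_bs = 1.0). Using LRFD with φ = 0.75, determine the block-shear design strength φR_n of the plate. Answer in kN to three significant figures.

161 kN

Shear plane L_v = 25 + 1·65 = 90 mm; A_gv = 90 × 10 = 900 mm².
A_nv = (90 − 1.5·20) × 10 = 600 mm².
A_nt = (30 − 0.5·20) × 10 = 200 mm².
0.6 F_u A_nv = 144 kN; 0.6 F_y A_gv = 135 kN → shear yielding governs the shear term.
R_n = 135 + 1.0 × 400 × 200 / 1000 = 215 kN.
Design strength φR_n = 0.75 × 215 = 161 kN.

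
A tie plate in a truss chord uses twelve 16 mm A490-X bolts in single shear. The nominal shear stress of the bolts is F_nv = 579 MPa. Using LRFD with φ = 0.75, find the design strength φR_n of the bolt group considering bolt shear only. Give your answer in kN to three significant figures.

1050 kN

A_b = π × 16² / 4 = 201.1 mm².
R_n = F_nv · A_b · n · n_s = 579 × 201.1 × 12 × 1 / 1000 = 1397 kN.
Design strength φR_n = 0.75 × 1397 = 1050 kN.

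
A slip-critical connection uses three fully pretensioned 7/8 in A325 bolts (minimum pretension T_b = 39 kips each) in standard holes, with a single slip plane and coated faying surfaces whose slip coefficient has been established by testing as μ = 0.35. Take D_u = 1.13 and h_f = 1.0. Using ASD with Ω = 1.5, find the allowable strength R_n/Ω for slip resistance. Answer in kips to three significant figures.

R_n = μ · D_u · h_f · T_b · n_s · n_b = 0.35 × 1.13 × 1.0 × 39 × 1 × 3 = 46.27 kips.
Allowable strength R_n/Ω = 46.27 / 1.5 = 30.8 kips.

30.8 kips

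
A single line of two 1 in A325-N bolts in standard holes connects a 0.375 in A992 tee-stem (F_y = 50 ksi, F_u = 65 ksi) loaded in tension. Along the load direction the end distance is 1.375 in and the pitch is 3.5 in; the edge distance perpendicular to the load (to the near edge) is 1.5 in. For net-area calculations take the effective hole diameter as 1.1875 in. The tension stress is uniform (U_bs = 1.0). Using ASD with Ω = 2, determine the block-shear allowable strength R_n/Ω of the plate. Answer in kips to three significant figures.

Shear plane L_v = 1.375 + 1·3.5 = 4.875 in; A_gv = 4.875 × 0.375 = 1.828 in².
A_nv = (4.875 − 1.5·1.1875) × 0.375 = 1.16 in².
A_nt = (1.5 − 0.5·1.1875) × 0.375 = 0.3398 in².
0.6 F_u A_nv = 45.25 kips; 0.6 F_y A_gv = 54.84 kips → shear rupture governs the shear term.
R_n = 45.25 + 1.0 × 65 × 0.3398 = 67.34 kips.
Allowable strength R_n/Ω = 67.34 / 2 = 33.7 kips.

33.7 kips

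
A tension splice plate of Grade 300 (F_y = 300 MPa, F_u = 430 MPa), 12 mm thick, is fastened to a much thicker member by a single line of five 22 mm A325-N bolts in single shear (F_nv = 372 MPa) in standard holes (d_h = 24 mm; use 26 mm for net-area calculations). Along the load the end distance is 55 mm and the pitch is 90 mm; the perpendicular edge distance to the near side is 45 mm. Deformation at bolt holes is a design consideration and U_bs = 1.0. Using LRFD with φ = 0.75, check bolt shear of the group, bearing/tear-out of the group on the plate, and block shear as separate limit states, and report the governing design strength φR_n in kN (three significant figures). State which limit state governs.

530 kN (bolt shear governs)

Bolt shear: A_b = π·22²/4 = 380.1 mm²; R_n = 372 × 380.1 × 5 × 1 / 1000 = 707 kN → 0.75 × 707 = 530 kN.
Bearing: edge l_c = 43, r_n = 266.3 kN; interior l_c = 66, r_n = 272.4 kN; R_n = 266.3 + 4·272.4 = 1356 kN → 1020 kN.
Block shear: A_gv = 4980, A_nv = 3576, A_nt = 384 mm²; R_n = min(0.6F_uA_nv, 0.6F_yA_gv) + U_bs·F_u·A_nt = 1062 kN → 796 kN.
Bolt shear governs: 530 kN.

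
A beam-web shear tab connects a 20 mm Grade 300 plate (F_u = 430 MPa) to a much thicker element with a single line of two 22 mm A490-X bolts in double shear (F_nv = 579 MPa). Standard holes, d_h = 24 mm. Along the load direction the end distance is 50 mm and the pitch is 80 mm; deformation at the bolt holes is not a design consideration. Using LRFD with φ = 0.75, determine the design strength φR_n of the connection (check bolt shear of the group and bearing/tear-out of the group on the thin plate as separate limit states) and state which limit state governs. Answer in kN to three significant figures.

Bolt shear: A_b = π·22²/4 = 380.1 mm²; R_n = 579 × 380.1 × 2 × 2 / 1000 = 880.4 kN → 0.75 × 880.4 = 660 kN.
Bearing (1.5 l_c t F_u ≤ 3.0 d t F_u): upper limit = 3.0·22·20·430 / 1000 = 567.6 kN.
  Edge l_c = 50 − 24/2 = 38 → r_n = 490.2 kN; interior l_c = 80 − 24 = 56 → r_n = 567.6 kN.
  R_n,bearing = 1·490.2 + 1·567.6 = 1058 kN → 0.75 × 1058 = 793 kN.
Bolt shear governs: 660 kN.

660 kN (bolt shear governs)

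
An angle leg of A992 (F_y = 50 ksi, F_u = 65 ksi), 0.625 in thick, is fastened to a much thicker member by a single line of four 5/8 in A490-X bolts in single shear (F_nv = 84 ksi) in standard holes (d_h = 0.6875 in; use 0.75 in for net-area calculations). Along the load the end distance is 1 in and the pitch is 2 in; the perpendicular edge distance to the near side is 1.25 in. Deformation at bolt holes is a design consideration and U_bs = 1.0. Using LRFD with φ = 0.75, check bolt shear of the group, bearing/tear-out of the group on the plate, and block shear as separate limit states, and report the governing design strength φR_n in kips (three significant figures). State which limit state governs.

77.3 kips (bolt shear governs)

Bolt shear: A_b = π·0.625²/4 = 0.3068 in²; R_n = 84 × 0.3068 × 4 × 1 = 103.1 kips → 0.75 × 103.1 = 77.3 kips.
Bearing: edge l_c = 0.6562, r_n = 31.99 kips; interior l_c = 1.312, r_n = 60.94 kips; R_n = 31.99 + 3·60.94 = 214.8 kips → 161 kips.
Block shear: A_gv = 4.375, A_nv = 2.734, A_nt = 0.5469 in²; R_n = min(0.6F_uA_nv, 0.6F_yA_gv) + U_bs·F_u·A_nt = 142.2 kips → 107 kips.
Bolt shear governs: 77.3 kips.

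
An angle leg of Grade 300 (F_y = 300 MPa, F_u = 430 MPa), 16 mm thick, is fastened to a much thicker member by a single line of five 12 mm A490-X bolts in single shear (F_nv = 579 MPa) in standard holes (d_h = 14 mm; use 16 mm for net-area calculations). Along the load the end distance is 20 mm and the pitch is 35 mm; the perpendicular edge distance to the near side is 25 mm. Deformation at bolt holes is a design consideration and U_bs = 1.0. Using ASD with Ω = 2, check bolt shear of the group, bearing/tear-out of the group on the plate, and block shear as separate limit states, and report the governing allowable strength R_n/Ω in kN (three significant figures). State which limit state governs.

164 kN (bolt shear governs)

Bolt shear: A_b = π·12²/4 = 113.1 mm²; R_n = 579 × 113.1 × 5 × 1 / 1000 = 327.4 kN → 327.4 / 2 = 164 kN.
Bearing: edge l_c = 13, r_n = 107.3 kN; interior l_c = 21, r_n = 173.4 kN; R_n = 107.3 + 4·173.4 = 800.8 kN → 400 kN.
Block shear: A_gv = 2560, A_nv = 1408, A_nt = 272 mm²; R_n = min(0.6F_uA_nv, 0.6F_yA_gv) + U_bs·F_u·A_nt = 480.2 kN → 240 kN.
Bolt shear governs: 164 kN.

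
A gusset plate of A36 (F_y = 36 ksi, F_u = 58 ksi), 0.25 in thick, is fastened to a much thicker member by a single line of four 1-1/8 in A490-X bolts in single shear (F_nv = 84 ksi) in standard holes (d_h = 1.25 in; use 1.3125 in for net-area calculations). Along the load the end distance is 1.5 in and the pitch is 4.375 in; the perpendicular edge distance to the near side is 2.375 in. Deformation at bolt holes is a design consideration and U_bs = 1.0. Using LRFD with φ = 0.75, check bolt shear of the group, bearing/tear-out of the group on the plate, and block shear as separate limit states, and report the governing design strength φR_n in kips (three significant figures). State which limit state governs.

Bolt shear: A_b = π·1.125²/4 = 0.994 in²; R_n = 84 × 0.994 × 4 × 1 = 334 kips → 0.75 × 334 = 250 kips.
Bearing: edge l_c = 0.875, r_n = 15.23 kips; interior l_c = 3.125, r_n = 39.15 kips; R_n = 15.23 + 3·39.15 = 132.7 kips → 99.5 kips.
Block shear: A_gv = 3.656, A_nv = 2.508, A_nt = 0.4297 in²; R_n = min(0.6F_uA_nv, 0.6F_yA_gv) + U_bs·F_u·A_nt = 103.9 kips → 77.9 kips.
Block shear governs: 77.9 kips.

77.9 kips (block shear governs)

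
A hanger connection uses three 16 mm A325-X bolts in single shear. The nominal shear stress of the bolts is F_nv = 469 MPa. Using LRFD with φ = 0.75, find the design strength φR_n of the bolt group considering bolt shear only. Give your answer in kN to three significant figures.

A_b = π × 16² / 4 = 201.1 mm².
R_n = F_nv · A_b · n · n_s = 469 × 201.1 × 3 × 1 / 1000 = 282.9 kN.
Design strength φR_n = 0.75 × 282.9 = 212 kN.

212 kN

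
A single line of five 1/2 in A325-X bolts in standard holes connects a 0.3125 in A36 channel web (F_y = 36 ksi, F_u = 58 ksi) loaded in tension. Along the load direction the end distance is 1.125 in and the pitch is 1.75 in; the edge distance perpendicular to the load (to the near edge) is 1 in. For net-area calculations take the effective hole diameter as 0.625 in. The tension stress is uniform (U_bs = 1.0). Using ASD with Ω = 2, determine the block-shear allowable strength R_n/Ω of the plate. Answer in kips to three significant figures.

33.7 kips

Shear plane L_v = 1.125 + 4·1.75 = 8.125 in; A_gv = 8.125 × 0.3125 = 2.539 in².
A_nv = (8.125 − 4.5·0.625) × 0.3125 = 1.66 in².
A_nt = (1 − 0.5·0.625) × 0.3125 = 0.2148 in².
0.6 F_u A_nv = 57.77 kips; 0.6 F_y A_gv = 54.84 kips → shear yielding governs the shear term.
R_n = 54.84 + 1.0 × 58 × 0.2148 = 67.3 kips.
Allowable strength R_n/Ω = 67.3 / 2 = 33.7 kips.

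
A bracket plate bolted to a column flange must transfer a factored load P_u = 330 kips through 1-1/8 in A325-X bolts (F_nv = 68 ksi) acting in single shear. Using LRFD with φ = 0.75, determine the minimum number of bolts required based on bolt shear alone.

7 bolts

A_b = π·1.125²/4 = 0.994 in².
Per-bolt design strength φR_n = 0.75 × 68 × 0.994 × 1 = 50.69 kips.
n ≥ 330 / 50.69 = 6.51 → use 7 bolts.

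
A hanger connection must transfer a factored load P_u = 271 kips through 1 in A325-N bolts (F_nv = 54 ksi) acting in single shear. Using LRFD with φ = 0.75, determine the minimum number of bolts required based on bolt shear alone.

A_b = π·1²/4 = 0.7854 in².
Per-bolt design strength φR_n = 0.75 × 54 × 0.7854 × 1 = 31.81 kips.
n ≥ 271 / 31.81 = 8.52 → use 9 bolts.

9 bolts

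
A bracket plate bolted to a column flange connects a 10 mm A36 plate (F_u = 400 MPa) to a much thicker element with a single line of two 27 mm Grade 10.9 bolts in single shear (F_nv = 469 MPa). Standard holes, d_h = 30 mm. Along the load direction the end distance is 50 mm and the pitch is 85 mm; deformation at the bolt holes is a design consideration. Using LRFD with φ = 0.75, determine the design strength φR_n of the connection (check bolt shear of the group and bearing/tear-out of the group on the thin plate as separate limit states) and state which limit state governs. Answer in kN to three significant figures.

320 kN (bearing governs)

Bolt shear: A_b = π·27²/4 = 572.6 mm²; R_n = 469 × 572.6 × 2 × 1 / 1000 = 537.1 kN → 0.75 × 537.1 = 403 kN.
Bearing (1.2 l_c t F_u ≤ 2.4 d t F_u): upper limit = 2.4·27·10·400 / 1000 = 259.2 kN.
  Edge l_c = 50 − 30/2 = 35 → r_n = 168 kN; interior l_c = 85 − 30 = 55 → r_n = 259.2 kN.
  R_n,bearing = 1·168 + 1·259.2 = 427.2 kN → 0.75 × 427.2 = 320 kN.
Bearing governs: 320 kN.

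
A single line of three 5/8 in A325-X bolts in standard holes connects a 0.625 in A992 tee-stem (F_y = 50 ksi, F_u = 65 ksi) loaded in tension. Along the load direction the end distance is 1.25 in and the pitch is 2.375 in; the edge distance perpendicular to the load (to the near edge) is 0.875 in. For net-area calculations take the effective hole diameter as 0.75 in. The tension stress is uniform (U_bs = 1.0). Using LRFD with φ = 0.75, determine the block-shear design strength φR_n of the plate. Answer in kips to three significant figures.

Shear plane L_v = 1.25 + 2·2.375 = 6 in; A_gv = 6 × 0.625 = 3.75 in².
A_nv = (6 − 2.5·0.75) × 0.625 = 2.578 in².
A_nt = (0.875 − 0.5·0.75) × 0.625 = 0.3125 in².
0.6 F_u A_nv = 100.5 kips; 0.6 F_y A_gv = 112.5 kips → shear rupture governs the shear term.
R_n = 100.5 + 1.0 × 65 × 0.3125 = 120.9 kips.
Design strength φR_n = 0.75 × 120.9 = 90.6 kips.

90.6 kips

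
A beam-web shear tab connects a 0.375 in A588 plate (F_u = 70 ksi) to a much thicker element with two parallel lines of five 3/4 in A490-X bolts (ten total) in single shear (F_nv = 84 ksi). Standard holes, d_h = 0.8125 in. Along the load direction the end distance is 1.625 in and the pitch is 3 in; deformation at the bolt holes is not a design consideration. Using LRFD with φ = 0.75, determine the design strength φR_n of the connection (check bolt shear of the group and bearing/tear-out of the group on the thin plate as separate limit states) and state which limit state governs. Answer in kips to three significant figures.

278 kips (bolt shear governs)

Bolt shear: A_b = π·0.75²/4 = 0.4418 in²; R_n = 84 × 0.4418 × 10 × 1 = 371.1 kips → 0.75 × 371.1 = 278 kips.
Bearing (1.5 l_c t F_u ≤ 3.0 d t F_u): upper limit = 3.0·0.75·0.375·70 = 59.06 kips.
  Edge l_c = 1.625 − 0.8125/2 = 1.219 → r_n = 47.99 kips; interior l_c = 3 − 0.8125 = 2.188 → r_n = 59.06 kips.
  R_n,bearing = 2·47.99 + 8·59.06 = 568.5 kips → 0.75 × 568.5 = 426 kips.
Bolt shear governs: 278 kips.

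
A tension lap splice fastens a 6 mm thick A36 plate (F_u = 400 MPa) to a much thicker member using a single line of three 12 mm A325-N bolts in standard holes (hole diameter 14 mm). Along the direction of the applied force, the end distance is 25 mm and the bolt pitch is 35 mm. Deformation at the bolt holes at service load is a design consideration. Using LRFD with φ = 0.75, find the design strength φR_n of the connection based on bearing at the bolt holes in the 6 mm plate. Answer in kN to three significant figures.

130 kN

Per bolt r_n = 1.2 l_c t F_u ≤ 2.4 d t F_u; upper limit = 2.4 × 12 × 6 × 400 / 1000 = 69.12 kN.
Edge bolt: l_c = 25 − 14/2 = 18 mm → 1.2 × 18 × 6 × 400 / 1000 = 51.84 → r_n = 51.84 kN.
Interior bolts: l_c = 35 − 14 = 21 mm → 1.2 × 21 × 6 × 400 / 1000 = 60.48 → r_n = 60.48 kN.
R_n = 1 × 51.84 + 2 × 60.48 = 172.8 kN.
Design strength φR_n = 0.75 × 172.8 = 130 kN.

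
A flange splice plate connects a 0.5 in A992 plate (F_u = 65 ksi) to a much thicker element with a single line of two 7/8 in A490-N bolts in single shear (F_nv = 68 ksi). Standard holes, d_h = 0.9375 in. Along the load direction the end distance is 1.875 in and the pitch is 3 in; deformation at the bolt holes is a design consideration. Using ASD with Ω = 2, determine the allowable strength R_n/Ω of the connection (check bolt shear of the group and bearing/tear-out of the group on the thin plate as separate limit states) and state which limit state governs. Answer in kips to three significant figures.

Bolt shear: A_b = π·0.875²/4 = 0.6013 in²; R_n = 68 × 0.6013 × 2 × 1 = 81.78 kips → 81.78 / 2 = 40.9 kips.
Bearing (1.2 l_c t F_u ≤ 2.4 d t F_u): upper limit = 2.4·0.875·0.5·65 = 68.25 kips.
  Edge l_c = 1.875 − 0.9375/2 = 1.406 → r_n = 54.84 kips; interior l_c = 3 − 0.9375 = 2.062 → r_n = 68.25 kips.
  R_n,bearing = 1·54.84 + 1·68.25 = 123.1 kips → 123.1 / 2 = 61.5 kips.
Bolt shear governs: 40.9 kips.

40.9 kips (bolt shear governs)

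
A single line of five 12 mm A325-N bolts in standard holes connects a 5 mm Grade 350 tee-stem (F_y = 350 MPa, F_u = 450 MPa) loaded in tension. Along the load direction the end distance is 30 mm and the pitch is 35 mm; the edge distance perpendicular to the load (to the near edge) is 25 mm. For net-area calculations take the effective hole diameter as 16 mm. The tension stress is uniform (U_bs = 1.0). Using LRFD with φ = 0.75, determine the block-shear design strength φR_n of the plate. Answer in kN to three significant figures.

Shear plane L_v = 30 + 4·35 = 170 mm; A_gv = 170 × 5 = 850 mm².
A_nv = (170 − 4.5·16) × 5 = 490 mm².
A_nt = (25 − 0.5·16) × 5 = 85 mm².
0.6 F_u A_nv = 132.3 kN; 0.6 F_y A_gv = 178.5 kN → shear rupture governs the shear term.
R_n = 132.3 + 1.0 × 450 × 85 / 1000 = 170.6 kN.
Design strength φR_n = 0.75 × 170.6 = 128 kN.

128 kN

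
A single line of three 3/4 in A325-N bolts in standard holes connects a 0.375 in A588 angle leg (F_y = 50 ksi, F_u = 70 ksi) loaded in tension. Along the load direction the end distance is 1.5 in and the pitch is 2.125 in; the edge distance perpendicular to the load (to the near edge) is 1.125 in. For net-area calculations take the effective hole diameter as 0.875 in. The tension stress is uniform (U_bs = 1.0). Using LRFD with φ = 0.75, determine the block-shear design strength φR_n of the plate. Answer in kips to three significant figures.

55.6 kips

Shear plane L_v = 1.5 + 2·2.125 = 5.75 in; A_gv = 5.75 × 0.375 = 2.156 in².
A_nv = (5.75 − 2.5·0.875) × 0.375 = 1.336 in².
A_nt = (1.125 − 0.5·0.875) × 0.375 = 0.2578 in².
0.6 F_u A_nv = 56.11 kips; 0.6 F_y A_gv = 64.69 kips → shear rupture governs the shear term.
R_n = 56.11 + 1.0 × 70 × 0.2578 = 74.16 kips.
Design strength φR_n = 0.75 × 74.16 = 55.6 kips.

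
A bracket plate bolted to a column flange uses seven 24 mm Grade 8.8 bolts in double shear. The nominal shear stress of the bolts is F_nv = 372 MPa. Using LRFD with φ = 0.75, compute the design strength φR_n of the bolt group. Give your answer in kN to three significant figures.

1770 kN

A_b = π × 24² / 4 = 452.4 mm².
R_n = F_nv · A_b · n · n_s = 372 × 452.4 × 7 × 2 / 1000 = 2356 kN.
Design strength φR_n = 0.75 × 2356 = 1770 kN.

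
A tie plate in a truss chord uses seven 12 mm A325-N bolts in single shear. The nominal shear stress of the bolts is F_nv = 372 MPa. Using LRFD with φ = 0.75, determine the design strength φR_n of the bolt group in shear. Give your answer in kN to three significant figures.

A_b = π × 12² / 4 = 113.1 mm².
R_n = F_nv · A_b · n · n_s = 372 × 113.1 × 7 × 1 / 1000 = 294.5 kN.
Design strength φR_n = 0.75 × 294.5 = 221 kN.

221 kN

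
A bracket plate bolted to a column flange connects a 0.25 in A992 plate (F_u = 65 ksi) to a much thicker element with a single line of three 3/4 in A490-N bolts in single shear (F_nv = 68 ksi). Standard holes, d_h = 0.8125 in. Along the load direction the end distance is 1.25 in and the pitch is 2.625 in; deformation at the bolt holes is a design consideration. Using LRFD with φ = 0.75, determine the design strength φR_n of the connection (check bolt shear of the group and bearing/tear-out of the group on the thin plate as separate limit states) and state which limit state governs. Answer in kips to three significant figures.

Bolt shear: A_b = π·0.75²/4 = 0.4418 in²; R_n = 68 × 0.4418 × 3 × 1 = 90.12 kips → 0.75 × 90.12 = 67.6 kips.
Bearing (1.2 l_c t F_u ≤ 2.4 d t F_u): upper limit = 2.4·0.75·0.25·65 = 29.25 kips.
  Edge l_c = 1.25 − 0.8125/2 = 0.8438 → r_n = 16.45 kips; interior l_c = 2.625 − 0.8125 = 1.812 → r_n = 29.25 kips.
  R_n,bearing = 1·16.45 + 2·29.25 = 74.95 kips → 0.75 × 74.95 = 56.2 kips.
Bearing governs: 56.2 kips.

56.2 kips (bearing governs)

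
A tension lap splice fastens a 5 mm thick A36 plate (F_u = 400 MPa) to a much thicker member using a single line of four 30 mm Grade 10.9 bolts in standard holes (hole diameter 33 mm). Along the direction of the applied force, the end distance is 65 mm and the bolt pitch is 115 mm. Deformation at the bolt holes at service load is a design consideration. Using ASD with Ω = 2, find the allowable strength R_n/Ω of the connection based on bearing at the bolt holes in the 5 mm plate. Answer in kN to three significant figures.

274 kN

Per bolt r_n = 1.2 l_c t F_u ≤ 2.4 d t F_u; upper limit = 2.4 × 30 × 5 × 400 / 1000 = 144 kN.
Edge bolt: l_c = 65 − 33/2 = 48.5 mm → 1.2 × 48.5 × 5 × 400 / 1000 = 116.4 → r_n = 116.4 kN.
Interior bolts: l_c = 115 − 33 = 82 mm → 1.2 × 82 × 5 × 400 / 1000 = 196.8 → r_n = 144 kN.
R_n = 1 × 116.4 + 3 × 144 = 548.4 kN.
Allowable strength R_n/Ω = 548.4 / 2 = 274 kN.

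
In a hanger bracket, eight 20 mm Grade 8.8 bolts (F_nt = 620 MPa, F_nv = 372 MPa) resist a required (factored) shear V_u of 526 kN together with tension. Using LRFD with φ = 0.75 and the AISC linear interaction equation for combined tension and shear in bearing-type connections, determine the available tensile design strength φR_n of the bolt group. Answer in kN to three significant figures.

A_b = π·20²/4 = 314.2 mm²; f_rv = 526 × 1000 / (8 × 314.2) = 209.3 MPa.
F'_nt = 1.3 F_nt − (F_nt / φF_nv) f_rv = 1.3·620 − (620/(0.75·372))·209.3 = 340.9 MPa, capped at F_nt → F'_nt = 340.9 MPa.
R_n = F'_nt · A_b · n = 340.9 × 314.2 × 8 / 1000 = 856.8 kN.
Design strength φR_n = 0.75 × 856.8 = 643 kN.

643 kN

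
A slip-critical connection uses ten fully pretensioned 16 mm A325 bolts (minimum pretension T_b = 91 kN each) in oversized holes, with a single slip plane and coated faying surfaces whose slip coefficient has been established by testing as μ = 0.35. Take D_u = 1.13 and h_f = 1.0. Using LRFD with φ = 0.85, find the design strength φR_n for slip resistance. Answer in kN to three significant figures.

R_n = μ · D_u · h_f · T_b · n_s · n_b = 0.35 × 1.13 × 1.0 × 91 × 1 × 10 = 359.9 kN.
Design strength φR_n = 0.85 × 359.9 = 306 kN.

306 kN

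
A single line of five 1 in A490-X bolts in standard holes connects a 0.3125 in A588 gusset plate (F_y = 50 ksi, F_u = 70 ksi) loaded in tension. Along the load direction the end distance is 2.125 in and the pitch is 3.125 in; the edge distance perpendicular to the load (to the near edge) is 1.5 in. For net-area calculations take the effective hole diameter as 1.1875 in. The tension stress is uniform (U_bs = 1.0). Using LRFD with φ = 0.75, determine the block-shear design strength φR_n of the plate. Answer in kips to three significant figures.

Shear plane L_v = 2.125 + 4·3.125 = 14.62 in; A_gv = 14.62 × 0.3125 = 4.57 in².
A_nv = (14.62 − 4.5·1.1875) × 0.3125 = 2.9 in².
A_nt = (1.5 − 0.5·1.1875) × 0.3125 = 0.2832 in².
0.6 F_u A_nv = 121.8 kips; 0.6 F_y A_gv = 137.1 kips → shear rupture governs the shear term.
R_n = 121.8 + 1.0 × 70 × 0.2832 = 141.6 kips.
Design strength φR_n = 0.75 × 141.6 = 106 kips.

106 kips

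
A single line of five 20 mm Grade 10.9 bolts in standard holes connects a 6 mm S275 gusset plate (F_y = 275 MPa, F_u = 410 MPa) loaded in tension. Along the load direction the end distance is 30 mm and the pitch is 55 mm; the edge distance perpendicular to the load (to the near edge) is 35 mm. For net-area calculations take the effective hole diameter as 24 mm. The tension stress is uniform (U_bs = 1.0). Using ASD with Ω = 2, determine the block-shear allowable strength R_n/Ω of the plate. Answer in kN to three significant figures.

133 kN

Shear plane L_v = 30 + 4·55 = 250 mm; A_gv = 250 × 6 = 1500 mm².
A_nv = (250 − 4.5·24) × 6 = 852 mm².
A_nt = (35 − 0.5·24) × 6 = 138 mm².
0.6 F_u A_nv = 209.6 kN; 0.6 F_y A_gv = 247.5 kN → shear rupture governs the shear term.
R_n = 209.6 + 1.0 × 410 × 138 / 1000 = 266.2 kN.
Allowable strength R_n/Ω = 266.2 / 2 = 133 kN.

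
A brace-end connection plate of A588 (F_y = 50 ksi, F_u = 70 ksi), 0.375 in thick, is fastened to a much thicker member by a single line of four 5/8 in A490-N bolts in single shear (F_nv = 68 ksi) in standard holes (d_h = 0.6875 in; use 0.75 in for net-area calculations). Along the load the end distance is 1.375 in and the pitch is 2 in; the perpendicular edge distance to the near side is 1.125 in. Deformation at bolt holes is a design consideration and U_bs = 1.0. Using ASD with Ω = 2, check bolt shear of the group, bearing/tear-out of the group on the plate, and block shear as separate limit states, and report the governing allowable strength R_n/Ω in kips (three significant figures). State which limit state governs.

41.7 kips (bolt shear governs)

Bolt shear: A_b = π·0.625²/4 = 0.3068 in²; R_n = 68 × 0.3068 × 4 × 1 = 83.45 kips → 83.45 / 2 = 41.7 kips.
Bearing: edge l_c = 1.031, r_n = 32.48 kips; interior l_c = 1.312, r_n = 39.38 kips; R_n = 32.48 + 3·39.38 = 150.6 kips → 75.3 kips.
Block shear: A_gv = 2.766, A_nv = 1.781, A_nt = 0.2812 in²; R_n = min(0.6F_uA_nv, 0.6F_yA_gv) + U_bs·F_u·A_nt = 94.5 kips → 47.2 kips.
Bolt shear governs: 41.7 kips.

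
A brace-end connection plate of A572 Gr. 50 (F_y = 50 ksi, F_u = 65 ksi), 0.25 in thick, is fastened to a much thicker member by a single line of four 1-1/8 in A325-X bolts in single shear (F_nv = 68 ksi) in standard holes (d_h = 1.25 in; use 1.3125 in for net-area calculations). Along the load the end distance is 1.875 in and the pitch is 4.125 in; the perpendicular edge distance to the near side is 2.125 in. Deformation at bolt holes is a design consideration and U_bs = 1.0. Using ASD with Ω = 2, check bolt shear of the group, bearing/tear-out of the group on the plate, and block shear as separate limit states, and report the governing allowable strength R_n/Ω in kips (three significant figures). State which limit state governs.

Bolt shear: A_b = π·1.125²/4 = 0.994 in²; R_n = 68 × 0.994 × 4 × 1 = 270.4 kips → 270.4 / 2 = 135 kips.
Bearing: edge l_c = 1.25, r_n = 24.38 kips; interior l_c = 2.875, r_n = 43.87 kips; R_n = 24.38 + 3·43.87 = 156 kips → 78 kips.
Block shear: A_gv = 3.562, A_nv = 2.414, A_nt = 0.3672 in²; R_n = min(0.6F_uA_nv, 0.6F_yA_gv) + U_bs·F_u·A_nt = 118 kips → 59 kips.
Block shear governs: 59 kips.

59 kips (block shear governs)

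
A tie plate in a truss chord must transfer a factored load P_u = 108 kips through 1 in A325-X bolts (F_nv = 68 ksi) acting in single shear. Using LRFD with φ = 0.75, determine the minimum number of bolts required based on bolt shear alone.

3 bolts

A_b = π·1²/4 = 0.7854 in².
Per-bolt design strength φR_n = 0.75 × 68 × 0.7854 × 1 = 40.06 kips.
n ≥ 108 / 40.06 = 2.696 → use 3 bolts.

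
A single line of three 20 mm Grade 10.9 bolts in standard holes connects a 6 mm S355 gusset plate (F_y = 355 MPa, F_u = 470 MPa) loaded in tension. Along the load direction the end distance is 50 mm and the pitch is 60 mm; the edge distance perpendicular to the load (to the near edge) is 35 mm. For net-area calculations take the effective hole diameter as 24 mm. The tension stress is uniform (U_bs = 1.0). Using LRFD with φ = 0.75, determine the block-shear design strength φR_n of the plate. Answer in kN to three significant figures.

188 kN

Shear plane L_v = 50 + 2·60 = 170 mm; A_gv = 170 × 6 = 1020 mm².
A_nv = (170 − 2.5·24) × 6 = 660 mm².
A_nt = (35 − 0.5·24) × 6 = 138 mm².
0.6 F_u A_nv = 186.1 kN; 0.6 F_y A_gv = 217.3 kN → shear rupture governs the shear term.
R_n = 186.1 + 1.0 × 470 × 138 / 1000 = 251 kN.
Design strength φR_n = 0.75 × 251 = 188 kN.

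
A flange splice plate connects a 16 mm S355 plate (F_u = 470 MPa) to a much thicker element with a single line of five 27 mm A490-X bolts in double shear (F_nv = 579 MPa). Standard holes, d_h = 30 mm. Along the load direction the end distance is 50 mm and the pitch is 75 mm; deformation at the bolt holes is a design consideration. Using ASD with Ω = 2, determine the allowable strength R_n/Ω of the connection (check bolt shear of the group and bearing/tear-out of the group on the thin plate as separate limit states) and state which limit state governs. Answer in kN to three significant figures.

970 kN (bearing governs)

Bolt shear: A_b = π·27²/4 = 572.6 mm²; R_n = 579 × 572.6 × 5 × 2 / 1000 = 3315 kN → 3315 / 2 = 1660 kN.
Bearing (1.2 l_c t F_u ≤ 2.4 d t F_u): upper limit = 2.4·27·16·470 / 1000 = 487.3 kN.
  Edge l_c = 50 − 30/2 = 35 → r_n = 315.8 kN; interior l_c = 75 − 30 = 45 → r_n = 406.1 kN.
  R_n,bearing = 1·315.8 + 4·406.1 = 1940 kN → 1940 / 2 = 970 kN.
Bearing governs: 970 kN.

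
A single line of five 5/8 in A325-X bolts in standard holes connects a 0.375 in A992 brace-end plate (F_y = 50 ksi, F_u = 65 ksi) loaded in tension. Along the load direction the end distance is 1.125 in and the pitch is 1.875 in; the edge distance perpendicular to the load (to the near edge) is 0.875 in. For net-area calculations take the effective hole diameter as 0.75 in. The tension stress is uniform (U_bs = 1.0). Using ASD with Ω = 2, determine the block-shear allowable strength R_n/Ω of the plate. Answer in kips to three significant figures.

Shear plane L_v = 1.125 + 4·1.875 = 8.625 in; A_gv = 8.625 × 0.375 = 3.234 in².
A_nv = (8.625 − 4.5·0.75) × 0.375 = 1.969 in².
A_nt = (0.875 − 0.5·0.75) × 0.375 = 0.1875 in².
0.6 F_u A_nv = 76.78 kips; 0.6 F_y A_gv = 97.03 kips → shear rupture governs the shear term.
R_n = 76.78 + 1.0 × 65 × 0.1875 = 88.97 kips.
Allowable strength R_n/Ω = 88.97 / 2 = 44.5 kips.

44.5 kips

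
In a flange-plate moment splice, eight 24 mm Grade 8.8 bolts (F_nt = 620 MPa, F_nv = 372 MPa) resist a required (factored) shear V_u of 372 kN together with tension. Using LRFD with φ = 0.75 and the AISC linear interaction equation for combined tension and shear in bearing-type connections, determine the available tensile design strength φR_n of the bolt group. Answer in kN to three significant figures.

1570 kN

A_b = π·24²/4 = 452.4 mm²; f_rv = 372 × 1000 / (8 × 452.4) = 102.8 MPa.
F'_nt = 1.3 F_nt − (F_nt / φF_nv) f_rv = 1.3·620 − (620/(0.75·372))·102.8 = 577.6 MPa, capped at F_nt → F'_nt = 577.6 MPa.
R_n = F'_nt · A_b · n = 577.6 × 452.4 × 8 / 1000 = 2090 kN.
Design strength φR_n = 0.75 × 2090 = 1570 kN.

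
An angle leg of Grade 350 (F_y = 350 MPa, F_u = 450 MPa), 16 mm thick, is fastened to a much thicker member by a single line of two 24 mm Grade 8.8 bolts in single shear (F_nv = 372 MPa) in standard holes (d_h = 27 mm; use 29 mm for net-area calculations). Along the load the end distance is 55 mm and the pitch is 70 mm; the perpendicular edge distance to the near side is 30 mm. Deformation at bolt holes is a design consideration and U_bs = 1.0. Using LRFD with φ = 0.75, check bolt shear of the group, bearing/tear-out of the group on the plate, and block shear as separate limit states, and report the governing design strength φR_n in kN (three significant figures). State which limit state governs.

252 kN (bolt shear governs)

Bolt shear: A_b = π·24²/4 = 452.4 mm²; R_n = 372 × 452.4 × 2 × 1 / 1000 = 336.6 kN → 0.75 × 336.6 = 252 kN.
Bearing: edge l_c = 41.5, r_n = 358.6 kN; interior l_c = 43, r_n = 371.5 kN; R_n = 358.6 + 1·371.5 = 730.1 kN → 548 kN.
Block shear: A_gv = 2000, A_nv = 1304, A_nt = 248 mm²; R_n = min(0.6F_uA_nv, 0.6F_yA_gv) + U_bs·F_u·A_nt = 463.7 kN → 348 kN.
Bolt shear governs: 252 kN.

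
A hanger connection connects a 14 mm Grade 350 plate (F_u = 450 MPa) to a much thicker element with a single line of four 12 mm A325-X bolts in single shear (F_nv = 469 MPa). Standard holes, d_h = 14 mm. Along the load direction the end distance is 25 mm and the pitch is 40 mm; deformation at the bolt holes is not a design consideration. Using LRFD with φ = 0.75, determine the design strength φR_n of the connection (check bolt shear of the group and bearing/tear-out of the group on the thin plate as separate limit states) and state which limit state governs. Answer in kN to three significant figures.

159 kN (bolt shear governs)

Bolt shear: A_b = π·12²/4 = 113.1 mm²; R_n = 469 × 113.1 × 4 × 1 / 1000 = 212.2 kN → 0.75 × 212.2 = 159 kN.
Bearing (1.5 l_c t F_u ≤ 3.0 d t F_u): upper limit = 3.0·12·14·450 / 1000 = 226.8 kN.
  Edge l_c = 25 − 14/2 = 18 → r_n = 170.1 kN; interior l_c = 40 − 14 = 26 → r_n = 226.8 kN.
  R_n,bearing = 1·170.1 + 3·226.8 = 850.5 kN → 0.75 × 850.5 = 638 kN.
Bolt shear governs: 159 kN.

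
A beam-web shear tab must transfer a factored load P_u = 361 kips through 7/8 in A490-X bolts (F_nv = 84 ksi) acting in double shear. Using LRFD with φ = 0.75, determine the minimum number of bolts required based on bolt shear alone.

A_b = π·0.875²/4 = 0.6013 in².
Per-bolt design strength φR_n = 0.75 × 84 × 0.6013 × 2 = 75.77 kips.
n ≥ 361 / 75.77 = 4.765 → use 5 bolts.

5 bolts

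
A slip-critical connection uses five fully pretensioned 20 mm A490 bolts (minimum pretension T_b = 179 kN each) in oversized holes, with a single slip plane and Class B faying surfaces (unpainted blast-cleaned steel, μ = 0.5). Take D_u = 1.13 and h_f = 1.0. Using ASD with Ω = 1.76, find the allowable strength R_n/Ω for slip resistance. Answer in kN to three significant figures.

287 kN

R_n = μ · D_u · h_f · T_b · n_s · n_b = 0.5 × 1.13 × 1.0 × 179 × 1 × 5 = 505.7 kN.
Allowable strength R_n/Ω = 505.7 / 1.76 = 287 kN.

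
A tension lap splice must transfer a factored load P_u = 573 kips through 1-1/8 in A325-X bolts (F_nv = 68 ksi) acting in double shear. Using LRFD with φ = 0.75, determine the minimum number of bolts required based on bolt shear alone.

6 bolts

A_b = π·1.125²/4 = 0.994 in².
Per-bolt design strength φR_n = 0.75 × 68 × 0.994 × 2 = 101.4 kips.
n ≥ 573 / 101.4 = 5.651 → use 6 bolts.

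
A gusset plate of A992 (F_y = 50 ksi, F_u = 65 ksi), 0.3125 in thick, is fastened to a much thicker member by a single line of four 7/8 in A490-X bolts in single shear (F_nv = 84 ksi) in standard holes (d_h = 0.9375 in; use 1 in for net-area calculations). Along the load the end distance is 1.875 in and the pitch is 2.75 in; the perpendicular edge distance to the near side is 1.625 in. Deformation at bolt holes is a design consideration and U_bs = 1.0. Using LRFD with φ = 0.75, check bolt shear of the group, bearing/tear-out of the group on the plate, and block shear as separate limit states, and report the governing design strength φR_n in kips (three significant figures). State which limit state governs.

Bolt shear: A_b = π·0.875²/4 = 0.6013 in²; R_n = 84 × 0.6013 × 4 × 1 = 202 kips → 0.75 × 202 = 152 kips.
Bearing: edge l_c = 1.406, r_n = 34.28 kips; interior l_c = 1.812, r_n = 42.66 kips; R_n = 34.28 + 3·42.66 = 162.2 kips → 122 kips.
Block shear: A_gv = 3.164, A_nv = 2.07, A_nt = 0.3516 in²; R_n = min(0.6F_uA_nv, 0.6F_yA_gv) + U_bs·F_u·A_nt = 103.6 kips → 77.7 kips.
Block shear governs: 77.7 kips.

77.7 kips (block shear governs)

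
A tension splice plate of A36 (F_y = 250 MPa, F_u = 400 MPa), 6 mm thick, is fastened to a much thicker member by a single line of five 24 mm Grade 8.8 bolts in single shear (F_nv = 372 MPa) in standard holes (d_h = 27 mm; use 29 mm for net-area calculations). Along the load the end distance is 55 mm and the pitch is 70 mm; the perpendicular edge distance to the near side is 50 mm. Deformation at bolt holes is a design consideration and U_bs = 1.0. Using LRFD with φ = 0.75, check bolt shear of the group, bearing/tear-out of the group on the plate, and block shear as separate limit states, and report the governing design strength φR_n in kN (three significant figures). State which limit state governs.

Bolt shear: A_b = π·24²/4 = 452.4 mm²; R_n = 372 × 452.4 × 5 × 1 / 1000 = 841.4 kN → 0.75 × 841.4 = 631 kN.
Bearing: edge l_c = 41.5, r_n = 119.5 kN; interior l_c = 43, r_n = 123.8 kN; R_n = 119.5 + 4·123.8 = 614.9 kN → 461 kN.
Block shear: A_gv = 2010, A_nv = 1227, A_nt = 213 mm²; R_n = min(0.6F_uA_nv, 0.6F_yA_gv) + U_bs·F_u·A_nt = 379.7 kN → 285 kN.
Block shear governs: 285 kN.

285 kN (block shear governs)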